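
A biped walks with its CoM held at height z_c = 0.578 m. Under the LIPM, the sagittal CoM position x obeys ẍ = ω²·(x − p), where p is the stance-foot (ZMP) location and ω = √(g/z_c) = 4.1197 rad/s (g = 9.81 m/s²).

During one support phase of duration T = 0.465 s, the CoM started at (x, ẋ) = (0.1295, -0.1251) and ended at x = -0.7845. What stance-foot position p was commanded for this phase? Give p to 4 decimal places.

ωT = 4.1197·0.465 = 1.915660; cosh(ωT) = 3.469334, sinh(ωT) = 3.322089
x(T) = p + (x₀−p)·cosh(ωT) + (ẋ₀/ω)·sinh(ωT) ⇒ p·(1 − cosh) = x(T) − x₀·cosh − (ẋ₀/ω)·sinh
numerator   = -0.7845 − (0.1295)·3.469334 − (-0.1251/4.1197)·3.322089 = -1.132899
denominator = 1 − 3.469334 = -2.469334
p = -1.132899 / -2.469334 = 0.4588

p = 0.4588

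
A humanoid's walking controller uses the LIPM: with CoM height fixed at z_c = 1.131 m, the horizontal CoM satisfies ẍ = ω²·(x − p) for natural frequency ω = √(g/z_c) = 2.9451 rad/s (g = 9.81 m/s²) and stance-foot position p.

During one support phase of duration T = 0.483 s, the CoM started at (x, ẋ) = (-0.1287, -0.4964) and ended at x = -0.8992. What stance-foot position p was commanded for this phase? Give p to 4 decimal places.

p = 0.2408

ωT = 2.9451·0.483 = 1.422483; cosh(ωT) = 2.194261, sinh(ωT) = 1.953146
x(T) = p + (x₀−p)·cosh(ωT) + (ẋ₀/ω)·sinh(ωT) ⇒ p·(1 − cosh) = x(T) − x₀·cosh − (ẋ₀/ω)·sinh
numerator   = -0.8992 − (-0.1287)·2.194261 − (-0.4964/2.9451)·1.953146 = -0.287594
denominator = 1 − 2.194261 = -1.194261
p = -0.287594 / -1.194261 = 0.2408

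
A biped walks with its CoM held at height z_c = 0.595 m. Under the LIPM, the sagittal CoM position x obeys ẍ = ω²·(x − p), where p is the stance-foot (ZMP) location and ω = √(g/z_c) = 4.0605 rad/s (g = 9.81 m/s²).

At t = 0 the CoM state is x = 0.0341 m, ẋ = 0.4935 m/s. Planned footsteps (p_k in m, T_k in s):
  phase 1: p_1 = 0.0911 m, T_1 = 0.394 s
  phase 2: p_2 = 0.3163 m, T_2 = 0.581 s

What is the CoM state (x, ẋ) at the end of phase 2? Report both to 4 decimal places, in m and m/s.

x = 0.8034, ẋ = 2.0782

phase 1: p=0.0911, T=0.394, ωT=1.599837, cosh=2.577077, sinh=2.375148; start (x,ẋ)=(0.034100, 0.493500) → end (x,ẋ)=(0.232874, 0.722063)
phase 2: p=0.3163, T=0.581, ωT=2.359151, cosh=5.338229, sinh=5.243729; start (x,ẋ)=(0.232874, 0.722063) → end (x,ẋ)=(0.803427, 2.078227)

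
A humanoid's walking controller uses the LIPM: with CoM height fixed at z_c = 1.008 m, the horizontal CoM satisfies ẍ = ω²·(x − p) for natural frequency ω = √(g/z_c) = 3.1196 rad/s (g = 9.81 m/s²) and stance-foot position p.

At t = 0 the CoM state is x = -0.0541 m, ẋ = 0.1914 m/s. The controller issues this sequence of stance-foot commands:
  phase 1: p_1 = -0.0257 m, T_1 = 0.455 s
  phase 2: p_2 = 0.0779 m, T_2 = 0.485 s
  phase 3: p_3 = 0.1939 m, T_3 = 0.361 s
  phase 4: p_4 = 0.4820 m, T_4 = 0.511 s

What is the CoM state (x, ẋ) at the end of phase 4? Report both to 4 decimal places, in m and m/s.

phase 1: p=-0.0257, T=0.455, ωT=1.419418, cosh=2.188284, sinh=1.946429; start (x,ẋ)=(-0.054100, 0.191400) → end (x,ẋ)=(0.031574, 0.246390)
phase 2: p=0.0779, T=0.485, ωT=1.513006, cosh=2.380303, sinh=2.160056; start (x,ẋ)=(0.031574, 0.246390) → end (x,ẋ)=(0.138234, 0.274316)
phase 3: p=0.1939, T=0.361, ωT=1.126176, cosh=1.704056, sinh=1.379785; start (x,ẋ)=(0.138234, 0.274316) → end (x,ẋ)=(0.220371, 0.227843)
phase 4: p=0.4820, T=0.511, ωT=1.594116, cosh=2.563530, sinh=2.360442; start (x,ẋ)=(0.220371, 0.227843) → end (x,ẋ)=(-0.016296, -1.342455)

x = -0.0163, ẋ = -1.3425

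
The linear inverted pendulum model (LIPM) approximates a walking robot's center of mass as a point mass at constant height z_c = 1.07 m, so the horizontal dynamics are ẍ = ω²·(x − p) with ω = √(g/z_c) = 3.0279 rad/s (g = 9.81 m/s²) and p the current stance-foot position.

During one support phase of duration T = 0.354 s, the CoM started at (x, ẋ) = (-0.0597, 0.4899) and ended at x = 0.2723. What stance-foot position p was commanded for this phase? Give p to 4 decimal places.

ωT = 3.0279·0.354 = 1.071877; cosh(ωT) = 1.631611, sinh(ωT) = 1.289245
x(T) = p + (x₀−p)·cosh(ωT) + (ẋ₀/ω)·sinh(ωT) ⇒ p·(1 − cosh) = x(T) − x₀·cosh − (ẋ₀/ω)·sinh
numerator   = 0.2723 − (-0.0597)·1.631611 − (0.4899/3.0279)·1.289245 = 0.161113
denominator = 1 − 1.631611 = -0.631611
p = 0.161113 / -0.631611 = -0.2551

p = -0.2551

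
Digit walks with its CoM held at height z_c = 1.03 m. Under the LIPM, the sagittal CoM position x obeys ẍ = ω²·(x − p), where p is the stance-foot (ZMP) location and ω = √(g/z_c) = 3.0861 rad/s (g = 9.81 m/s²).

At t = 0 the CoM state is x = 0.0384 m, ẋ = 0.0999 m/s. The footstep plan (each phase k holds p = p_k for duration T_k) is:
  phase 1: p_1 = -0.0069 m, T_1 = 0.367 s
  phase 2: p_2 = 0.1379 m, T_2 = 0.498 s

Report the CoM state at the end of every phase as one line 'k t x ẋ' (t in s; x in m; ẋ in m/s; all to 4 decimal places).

phase 1: p=-0.0069, T=0.367, ωT=1.132599, cosh=1.712953, sinh=1.390758; start (x,ẋ)=(0.038400, 0.099900) → end (x,ẋ)=(0.115717, 0.365553)
phase 2: p=0.1379, T=0.498, ωT=1.536878, cosh=2.432550, sinh=2.217499; start (x,ẋ)=(0.115717, 0.365553) → end (x,ẋ)=(0.346604, 0.737417)

1 0.3670 0.1157 0.3656
2 0.8650 0.3466 0.7374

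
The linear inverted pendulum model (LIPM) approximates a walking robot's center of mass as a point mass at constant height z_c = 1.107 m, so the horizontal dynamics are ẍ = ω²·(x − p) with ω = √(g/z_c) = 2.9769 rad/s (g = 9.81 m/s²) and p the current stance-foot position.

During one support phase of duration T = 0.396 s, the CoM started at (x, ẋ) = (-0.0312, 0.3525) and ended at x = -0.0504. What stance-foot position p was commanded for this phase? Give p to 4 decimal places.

p = 0.2171

ωT = 2.9769·0.396 = 1.178852; cosh(ωT) = 1.779137, sinh(ωT) = 1.471505
x(T) = p + (x₀−p)·cosh(ωT) + (ẋ₀/ω)·sinh(ωT) ⇒ p·(1 − cosh) = x(T) − x₀·cosh − (ẋ₀/ω)·sinh
numerator   = -0.0504 − (-0.0312)·1.779137 − (0.3525/2.9769)·1.471505 = -0.169134
denominator = 1 − 1.779137 = -0.779137
p = -0.169134 / -0.779137 = 0.2171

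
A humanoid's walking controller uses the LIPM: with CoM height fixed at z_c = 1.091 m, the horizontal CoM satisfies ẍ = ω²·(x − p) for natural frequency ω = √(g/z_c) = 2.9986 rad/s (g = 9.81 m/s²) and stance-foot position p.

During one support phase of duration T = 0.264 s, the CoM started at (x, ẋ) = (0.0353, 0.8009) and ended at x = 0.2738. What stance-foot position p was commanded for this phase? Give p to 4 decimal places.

ωT = 2.9986·0.264 = 0.791630; cosh(ωT) = 1.330049, sinh(ωT) = 0.876943
x(T) = p + (x₀−p)·cosh(ωT) + (ẋ₀/ω)·sinh(ωT) ⇒ p·(1 − cosh) = x(T) − x₀·cosh − (ẋ₀/ω)·sinh
numerator   = 0.2738 − (0.0353)·1.330049 − (0.8009/2.9986)·0.876943 = -0.007375
denominator = 1 − 1.330049 = -0.330049
p = -0.007375 / -0.330049 = 0.0223

p = 0.0223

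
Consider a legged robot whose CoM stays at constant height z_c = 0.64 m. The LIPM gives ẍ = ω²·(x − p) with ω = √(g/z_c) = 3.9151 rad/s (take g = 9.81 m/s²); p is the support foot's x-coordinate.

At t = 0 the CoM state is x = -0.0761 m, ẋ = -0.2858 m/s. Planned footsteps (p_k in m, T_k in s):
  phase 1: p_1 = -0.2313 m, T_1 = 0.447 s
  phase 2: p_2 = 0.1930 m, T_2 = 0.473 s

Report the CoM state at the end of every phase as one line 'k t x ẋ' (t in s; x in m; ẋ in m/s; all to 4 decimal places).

1 0.4470 0.0251 0.8484
2 0.9200 0.3181 0.7263

phase 1: p=-0.2313, T=0.447, ωT=1.750050, cosh=2.964327, sinh=2.790562; start (x,ẋ)=(-0.076100, -0.285800) → end (x,ẋ)=(0.025054, 0.848406)
phase 2: p=0.1930, T=0.473, ωT=1.851842, cosh=3.264247, sinh=3.107300; start (x,ẋ)=(0.025054, 0.848406) → end (x,ẋ)=(0.318138, 0.726282)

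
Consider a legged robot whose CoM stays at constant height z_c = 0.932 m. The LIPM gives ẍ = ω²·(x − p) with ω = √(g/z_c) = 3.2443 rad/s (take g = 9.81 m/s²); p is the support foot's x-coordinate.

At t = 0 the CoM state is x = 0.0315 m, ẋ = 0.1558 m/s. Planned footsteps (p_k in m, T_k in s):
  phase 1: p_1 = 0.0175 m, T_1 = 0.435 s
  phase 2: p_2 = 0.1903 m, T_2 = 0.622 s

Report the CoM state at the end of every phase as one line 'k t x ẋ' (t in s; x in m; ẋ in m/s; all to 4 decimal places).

phase 1: p=0.0175, T=0.435, ωT=1.411270, cosh=2.172498, sinh=1.928665; start (x,ẋ)=(0.031500, 0.155800) → end (x,ẋ)=(0.140535, 0.426076)
phase 2: p=0.1903, T=0.622, ωT=2.017955, cosh=3.827924, sinh=3.694997; start (x,ẋ)=(0.140535, 0.426076) → end (x,ẋ)=(0.485068, 1.034414)

1 0.4350 0.1405 0.4261
2 1.0570 0.4851 1.0344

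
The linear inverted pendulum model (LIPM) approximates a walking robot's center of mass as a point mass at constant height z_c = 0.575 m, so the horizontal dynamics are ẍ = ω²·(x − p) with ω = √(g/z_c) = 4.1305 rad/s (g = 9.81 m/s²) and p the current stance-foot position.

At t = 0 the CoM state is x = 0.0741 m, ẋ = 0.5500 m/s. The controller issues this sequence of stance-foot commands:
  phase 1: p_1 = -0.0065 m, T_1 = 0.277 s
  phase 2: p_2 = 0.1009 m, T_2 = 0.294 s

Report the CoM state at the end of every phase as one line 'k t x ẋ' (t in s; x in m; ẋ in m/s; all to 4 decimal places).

phase 1: p=-0.0065, T=0.277, ωT=1.144149, cosh=1.729131, sinh=1.410636; start (x,ẋ)=(0.074100, 0.550000) → end (x,ẋ)=(0.320702, 1.420648)
phase 2: p=0.1009, T=0.294, ωT=1.214367, cosh=1.832530, sinh=1.535632; start (x,ẋ)=(0.320702, 1.420648) → end (x,ẋ)=(1.031861, 3.997570)

1 0.2770 0.3207 1.4206
2 0.5710 1.0319 3.9976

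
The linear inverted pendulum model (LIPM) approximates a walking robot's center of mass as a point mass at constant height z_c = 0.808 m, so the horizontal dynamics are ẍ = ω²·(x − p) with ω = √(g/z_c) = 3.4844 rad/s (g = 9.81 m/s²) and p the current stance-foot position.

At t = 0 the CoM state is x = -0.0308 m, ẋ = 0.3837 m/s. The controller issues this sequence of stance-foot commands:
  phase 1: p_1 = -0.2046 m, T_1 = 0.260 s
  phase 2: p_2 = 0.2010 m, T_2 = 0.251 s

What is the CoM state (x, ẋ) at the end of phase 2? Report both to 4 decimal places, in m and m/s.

phase 1: p=-0.2046, T=0.260, ωT=0.905944, cosh=1.439213, sinh=1.035053; start (x,ẋ)=(-0.030800, 0.383700) → end (x,ẋ)=(0.159515, 1.179043)
phase 2: p=0.2010, T=0.251, ωT=0.874584, cosh=1.407457, sinh=0.990422; start (x,ẋ)=(0.159515, 1.179043) → end (x,ẋ)=(0.477748, 1.516285)

x = 0.4777, ẋ = 1.5163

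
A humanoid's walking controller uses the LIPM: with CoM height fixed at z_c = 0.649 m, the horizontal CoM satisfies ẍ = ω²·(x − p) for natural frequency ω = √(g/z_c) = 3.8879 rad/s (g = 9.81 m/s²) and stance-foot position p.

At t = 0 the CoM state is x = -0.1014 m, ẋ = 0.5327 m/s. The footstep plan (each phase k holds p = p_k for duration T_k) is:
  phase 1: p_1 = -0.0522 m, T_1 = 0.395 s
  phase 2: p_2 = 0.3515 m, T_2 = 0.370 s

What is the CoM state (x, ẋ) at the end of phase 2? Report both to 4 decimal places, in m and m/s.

phase 1: p=-0.0522, T=0.395, ωT=1.535721, cosh=2.429986, sinh=2.214685; start (x,ẋ)=(-0.101400, 0.532700) → end (x,ẋ)=(0.131689, 0.870818)
phase 2: p=0.3515, T=0.370, ωT=1.438523, cosh=2.225872, sinh=1.988594; start (x,ẋ)=(0.131689, 0.870818) → end (x,ẋ)=(0.307638, 0.238874)

x = 0.3076, ẋ = 0.2389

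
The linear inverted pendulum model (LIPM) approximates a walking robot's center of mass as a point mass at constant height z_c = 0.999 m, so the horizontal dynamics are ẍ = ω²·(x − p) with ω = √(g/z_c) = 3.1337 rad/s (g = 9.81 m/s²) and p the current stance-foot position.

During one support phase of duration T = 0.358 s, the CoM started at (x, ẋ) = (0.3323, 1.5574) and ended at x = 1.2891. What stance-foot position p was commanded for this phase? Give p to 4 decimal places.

p = -0.0612

ωT = 3.1337·0.358 = 1.121865; cosh(ωT) = 1.698123, sinh(ωT) = 1.372451
x(T) = p + (x₀−p)·cosh(ωT) + (ẋ₀/ω)·sinh(ωT) ⇒ p·(1 − cosh) = x(T) − x₀·cosh − (ẋ₀/ω)·sinh
numerator   = 1.2891 − (0.3323)·1.698123 − (1.5574/3.1337)·1.372451 = 0.042727
denominator = 1 − 1.698123 = -0.698123
p = 0.042727 / -0.698123 = -0.0612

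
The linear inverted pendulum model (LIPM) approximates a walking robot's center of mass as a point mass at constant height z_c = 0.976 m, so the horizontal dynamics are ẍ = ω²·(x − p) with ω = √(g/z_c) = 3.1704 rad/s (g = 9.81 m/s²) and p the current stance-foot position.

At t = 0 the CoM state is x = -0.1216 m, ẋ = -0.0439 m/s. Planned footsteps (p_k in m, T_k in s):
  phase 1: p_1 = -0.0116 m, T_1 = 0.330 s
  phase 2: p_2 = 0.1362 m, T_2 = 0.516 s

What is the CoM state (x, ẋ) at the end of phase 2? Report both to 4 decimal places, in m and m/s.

phase 1: p=-0.0116, T=0.330, ωT=1.046232, cosh=1.599081, sinh=1.247822; start (x,ẋ)=(-0.121600, -0.043900) → end (x,ẋ)=(-0.204777, -0.505370)
phase 2: p=0.1362, T=0.516, ωT=1.635926, cosh=2.664492, sinh=2.469720; start (x,ẋ)=(-0.204777, -0.505370) → end (x,ẋ)=(-1.166011, -4.016408)

x = -1.1660, ẋ = -4.0164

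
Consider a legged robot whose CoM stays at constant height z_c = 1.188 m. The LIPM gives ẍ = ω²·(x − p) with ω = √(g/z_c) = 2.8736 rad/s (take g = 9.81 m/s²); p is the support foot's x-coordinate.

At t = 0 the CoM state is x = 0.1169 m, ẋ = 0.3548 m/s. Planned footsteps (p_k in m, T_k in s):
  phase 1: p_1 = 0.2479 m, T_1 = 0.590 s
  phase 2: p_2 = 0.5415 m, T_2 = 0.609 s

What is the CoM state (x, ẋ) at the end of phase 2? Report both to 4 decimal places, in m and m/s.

x = -0.4509, ẋ = -2.6819

phase 1: p=0.2479, T=0.590, ωT=1.695424, cosh=2.816239, sinh=2.632717; start (x,ẋ)=(0.116900, 0.354800) → end (x,ẋ)=(0.204031, 0.008137)
phase 2: p=0.5415, T=0.609, ωT=1.750022, cosh=2.964251, sinh=2.790481; start (x,ẋ)=(0.204031, 0.008137) → end (x,ẋ)=(-0.450940, -2.681949)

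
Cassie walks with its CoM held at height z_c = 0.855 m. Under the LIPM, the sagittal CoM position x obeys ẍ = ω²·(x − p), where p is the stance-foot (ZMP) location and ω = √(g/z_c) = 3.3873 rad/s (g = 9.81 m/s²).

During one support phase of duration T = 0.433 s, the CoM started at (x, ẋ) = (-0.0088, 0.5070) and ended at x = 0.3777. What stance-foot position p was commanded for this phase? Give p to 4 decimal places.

ωT = 3.3873·0.433 = 1.466701; cosh(ωT) = 2.282798, sinh(ωT) = 2.052112
x(T) = p + (x₀−p)·cosh(ωT) + (ẋ₀/ω)·sinh(ωT) ⇒ p·(1 − cosh) = x(T) − x₀·cosh − (ẋ₀/ω)·sinh
numerator   = 0.3777 − (-0.0088)·2.282798 − (0.5070/3.3873)·2.052112 = 0.090635
denominator = 1 − 2.282798 = -1.282798
p = 0.090635 / -1.282798 = -0.0707

p = -0.0707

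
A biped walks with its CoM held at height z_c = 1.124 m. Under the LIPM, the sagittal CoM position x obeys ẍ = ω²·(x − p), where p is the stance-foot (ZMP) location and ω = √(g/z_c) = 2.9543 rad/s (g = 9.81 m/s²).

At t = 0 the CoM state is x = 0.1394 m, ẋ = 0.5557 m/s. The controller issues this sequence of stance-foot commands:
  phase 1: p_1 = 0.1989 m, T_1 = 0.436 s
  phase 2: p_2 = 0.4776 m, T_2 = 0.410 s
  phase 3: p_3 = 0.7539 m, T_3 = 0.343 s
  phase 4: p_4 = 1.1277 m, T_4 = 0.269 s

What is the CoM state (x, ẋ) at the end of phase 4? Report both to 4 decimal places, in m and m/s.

phase 1: p=0.1989, T=0.436, ωT=1.288075, cosh=1.950800, sinh=1.674999; start (x,ẋ)=(0.139400, 0.555700) → end (x,ẋ)=(0.397893, 0.789627)
phase 2: p=0.4776, T=0.410, ωT=1.211263, cosh=1.827772, sinh=1.529951; start (x,ẋ)=(0.397893, 0.789627) → end (x,ẋ)=(0.740839, 1.082985)
phase 3: p=0.7539, T=0.343, ωT=1.013325, cosh=1.558878, sinh=1.195868; start (x,ẋ)=(0.740839, 1.082985) → end (x,ẋ)=(1.171920, 1.642098)
phase 4: p=1.1277, T=0.269, ωT=0.794707, cosh=1.332753, sinh=0.881039; start (x,ẋ)=(1.171920, 1.642098) → end (x,ẋ)=(1.676345, 2.303609)

x = 1.6763, ẋ = 2.3036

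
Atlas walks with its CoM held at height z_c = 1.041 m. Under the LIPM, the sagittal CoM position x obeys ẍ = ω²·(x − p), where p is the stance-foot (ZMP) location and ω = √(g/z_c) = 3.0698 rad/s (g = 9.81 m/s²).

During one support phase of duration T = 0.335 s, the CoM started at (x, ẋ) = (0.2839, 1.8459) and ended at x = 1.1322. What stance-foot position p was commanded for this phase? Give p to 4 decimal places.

ωT = 3.0698·0.335 = 1.028383; cosh(ωT) = 1.577062, sinh(ωT) = 1.219478
x(T) = p + (x₀−p)·cosh(ωT) + (ẋ₀/ω)·sinh(ωT) ⇒ p·(1 − cosh) = x(T) − x₀·cosh − (ẋ₀/ω)·sinh
numerator   = 1.1322 − (0.2839)·1.577062 − (1.8459/3.0698)·1.219478 = -0.048812
denominator = 1 − 1.577062 = -0.577062
p = -0.048812 / -0.577062 = 0.0846

p = 0.0846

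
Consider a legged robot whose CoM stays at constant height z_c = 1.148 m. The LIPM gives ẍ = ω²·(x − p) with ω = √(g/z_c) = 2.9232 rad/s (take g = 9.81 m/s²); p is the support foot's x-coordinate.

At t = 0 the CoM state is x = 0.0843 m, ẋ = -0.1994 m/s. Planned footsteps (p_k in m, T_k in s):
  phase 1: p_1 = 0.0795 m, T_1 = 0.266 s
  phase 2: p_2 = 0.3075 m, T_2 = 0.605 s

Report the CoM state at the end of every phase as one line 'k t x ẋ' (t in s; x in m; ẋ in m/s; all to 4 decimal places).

1 0.2660 0.0273 -0.2507
2 0.8710 -0.7819 -3.0875

phase 1: p=0.0795, T=0.266, ωT=0.777571, cosh=1.317851, sinh=0.858330; start (x,ẋ)=(0.084300, -0.199400) → end (x,ẋ)=(0.027277, -0.250736)
phase 2: p=0.3075, T=0.605, ωT=1.768536, cosh=3.016424, sinh=2.845841; start (x,ẋ)=(0.027277, -0.250736) → end (x,ẋ)=(-0.781873, -3.087494)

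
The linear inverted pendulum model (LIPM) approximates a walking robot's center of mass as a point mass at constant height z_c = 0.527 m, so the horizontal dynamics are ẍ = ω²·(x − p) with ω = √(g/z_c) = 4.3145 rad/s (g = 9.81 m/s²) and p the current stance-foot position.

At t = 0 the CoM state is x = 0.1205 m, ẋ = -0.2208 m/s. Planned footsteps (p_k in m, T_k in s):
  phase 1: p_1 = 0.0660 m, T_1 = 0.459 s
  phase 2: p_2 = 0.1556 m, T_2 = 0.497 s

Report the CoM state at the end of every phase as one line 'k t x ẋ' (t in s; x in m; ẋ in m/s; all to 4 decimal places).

phase 1: p=0.0660, T=0.459, ωT=1.980355, cosh=3.691669, sinh=3.553649; start (x,ẋ)=(0.120500, -0.220800) → end (x,ẋ)=(0.085333, 0.020485)
phase 2: p=0.1556, T=0.497, ωT=2.144306, cosh=4.326634, sinh=4.209485; start (x,ẋ)=(0.085333, 0.020485) → end (x,ẋ)=(-0.128431, -1.187535)

1 0.4590 0.0853 0.0205
2 0.9560 -0.1284 -1.1875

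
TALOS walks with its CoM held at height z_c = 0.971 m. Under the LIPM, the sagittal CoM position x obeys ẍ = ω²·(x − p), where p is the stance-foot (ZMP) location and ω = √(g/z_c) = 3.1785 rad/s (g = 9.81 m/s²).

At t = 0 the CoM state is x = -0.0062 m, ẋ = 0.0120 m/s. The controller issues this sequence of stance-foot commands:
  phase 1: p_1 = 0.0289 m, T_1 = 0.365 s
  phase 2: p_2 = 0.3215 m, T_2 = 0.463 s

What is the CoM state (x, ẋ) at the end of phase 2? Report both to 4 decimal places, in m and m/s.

phase 1: p=0.0289, T=0.365, ωT=1.160152, cosh=1.751929, sinh=1.438491; start (x,ẋ)=(-0.006200, 0.012000) → end (x,ẋ)=(-0.027162, -0.139463)
phase 2: p=0.3215, T=0.463, ωT=1.471646, cosh=2.292973, sinh=2.063425; start (x,ẋ)=(-0.027162, -0.139463) → end (x,ẋ)=(-0.568509, -2.606517)

x = -0.5685, ẋ = -2.6065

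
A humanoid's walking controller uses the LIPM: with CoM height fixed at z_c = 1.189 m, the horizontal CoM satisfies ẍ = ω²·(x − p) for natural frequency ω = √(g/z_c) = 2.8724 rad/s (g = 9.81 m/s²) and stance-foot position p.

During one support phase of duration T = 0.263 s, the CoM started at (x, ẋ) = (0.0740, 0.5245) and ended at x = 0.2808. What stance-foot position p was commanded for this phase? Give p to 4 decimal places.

ωT = 2.8724·0.263 = 0.755441; cosh(ωT) = 1.299177, sinh(ωT) = 0.829374
x(T) = p + (x₀−p)·cosh(ωT) + (ẋ₀/ω)·sinh(ωT) ⇒ p·(1 − cosh) = x(T) − x₀·cosh − (ẋ₀/ω)·sinh
numerator   = 0.2808 − (0.0740)·1.299177 − (0.5245/2.8724)·0.829374 = 0.033217
denominator = 1 − 1.299177 = -0.299177
p = 0.033217 / -0.299177 = -0.1110

p = -0.1110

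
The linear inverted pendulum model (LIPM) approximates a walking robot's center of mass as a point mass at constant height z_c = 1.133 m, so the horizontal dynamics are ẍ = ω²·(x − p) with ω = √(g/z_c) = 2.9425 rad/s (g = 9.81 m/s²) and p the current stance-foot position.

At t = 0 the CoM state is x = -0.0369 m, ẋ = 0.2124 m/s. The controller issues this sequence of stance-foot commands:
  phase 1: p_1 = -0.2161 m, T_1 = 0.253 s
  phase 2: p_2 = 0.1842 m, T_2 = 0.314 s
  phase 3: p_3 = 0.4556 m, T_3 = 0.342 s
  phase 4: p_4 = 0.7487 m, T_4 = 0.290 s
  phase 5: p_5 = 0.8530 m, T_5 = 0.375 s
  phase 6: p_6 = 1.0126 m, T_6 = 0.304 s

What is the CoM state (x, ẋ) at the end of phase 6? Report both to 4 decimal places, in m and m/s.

x = -0.8918, ẋ = -5.2948

phase 1: p=-0.2161, T=0.253, ωT=0.744452, cosh=1.290141, sinh=0.815147; start (x,ẋ)=(-0.036900, 0.212400) → end (x,ẋ)=(0.073934, 0.703850)
phase 2: p=0.1842, T=0.314, ωT=0.923945, cosh=1.458080, sinh=1.061130; start (x,ẋ)=(0.073934, 0.703850) → end (x,ẋ)=(0.277246, 0.681976)
phase 3: p=0.4556, T=0.342, ωT=1.006335, cosh=1.550557, sinh=1.185000; start (x,ẋ)=(0.277246, 0.681976) → end (x,ẋ)=(0.453697, 0.435547)
phase 4: p=0.7487, T=0.290, ωT=0.853325, cosh=1.386718, sinh=0.960721; start (x,ẋ)=(0.453697, 0.435547) → end (x,ẋ)=(0.481820, -0.229970)
phase 5: p=0.8530, T=0.375, ωT=1.103438, cosh=1.673120, sinh=1.341391; start (x,ẋ)=(0.481820, -0.229970) → end (x,ẋ)=(0.127135, -1.849832)
phase 6: p=1.0126, T=0.304, ωT=0.894520, cosh=1.427483, sinh=1.018679; start (x,ẋ)=(0.127135, -1.849832) → end (x,ẋ)=(-0.891789, -5.294752)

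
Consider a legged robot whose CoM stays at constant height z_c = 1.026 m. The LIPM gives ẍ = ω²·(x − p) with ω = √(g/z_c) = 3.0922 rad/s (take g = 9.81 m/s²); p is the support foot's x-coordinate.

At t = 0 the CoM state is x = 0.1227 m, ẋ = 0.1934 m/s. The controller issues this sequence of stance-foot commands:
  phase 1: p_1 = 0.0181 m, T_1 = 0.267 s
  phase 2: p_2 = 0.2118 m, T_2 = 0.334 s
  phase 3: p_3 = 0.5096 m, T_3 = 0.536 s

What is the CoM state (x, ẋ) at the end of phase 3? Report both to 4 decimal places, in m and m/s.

phase 1: p=0.0181, T=0.267, ωT=0.825617, cosh=1.360627, sinh=0.922663; start (x,ẋ)=(0.122700, 0.193400) → end (x,ẋ)=(0.218129, 0.561575)
phase 2: p=0.2118, T=0.334, ωT=1.032795, cosh=1.582458, sinh=1.226447; start (x,ẋ)=(0.218129, 0.561575) → end (x,ẋ)=(0.444551, 0.912672)
phase 3: p=0.5096, T=0.536, ωT=1.657419, cosh=2.718193, sinh=2.527562; start (x,ẋ)=(0.444551, 0.912672) → end (x,ẋ)=(1.078801, 1.972411)

x = 1.0788, ẋ = 1.9724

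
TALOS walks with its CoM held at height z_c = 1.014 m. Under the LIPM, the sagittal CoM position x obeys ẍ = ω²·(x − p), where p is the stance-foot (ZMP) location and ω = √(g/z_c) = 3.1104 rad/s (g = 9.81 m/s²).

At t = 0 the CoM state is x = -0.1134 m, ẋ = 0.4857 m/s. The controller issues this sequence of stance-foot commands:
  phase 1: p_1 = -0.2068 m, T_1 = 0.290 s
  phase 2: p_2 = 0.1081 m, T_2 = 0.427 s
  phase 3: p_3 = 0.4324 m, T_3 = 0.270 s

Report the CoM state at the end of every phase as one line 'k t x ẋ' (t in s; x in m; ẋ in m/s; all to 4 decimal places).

1 0.2900 0.0880 0.9961
2 0.7170 0.6294 1.9019
3 0.9870 1.2791 3.1901

phase 1: p=-0.2068, T=0.290, ωT=0.902016, cosh=1.435159, sinh=1.029408; start (x,ẋ)=(-0.113400, 0.485700) → end (x,ẋ)=(0.087990, 0.996111)
phase 2: p=0.1081, T=0.427, ωT=1.328141, cosh=2.019495, sinh=1.754525; start (x,ẋ)=(0.087990, 0.996111) → end (x,ẋ)=(0.629377, 1.901893)
phase 3: p=0.4324, T=0.270, ωT=0.839808, cosh=1.373858, sinh=0.942064; start (x,ẋ)=(0.629377, 1.901893) → end (x,ẋ)=(1.279056, 3.190112)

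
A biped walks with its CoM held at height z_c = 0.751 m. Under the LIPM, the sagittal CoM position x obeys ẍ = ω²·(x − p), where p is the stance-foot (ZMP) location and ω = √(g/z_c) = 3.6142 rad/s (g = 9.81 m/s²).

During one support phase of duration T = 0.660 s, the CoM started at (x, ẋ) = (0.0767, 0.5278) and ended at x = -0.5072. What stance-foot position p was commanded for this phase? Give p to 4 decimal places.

ωT = 3.6142·0.660 = 2.385372; cosh(ωT) = 5.477579, sinh(ωT) = 5.385524
x(T) = p + (x₀−p)·cosh(ωT) + (ẋ₀/ω)·sinh(ωT) ⇒ p·(1 − cosh) = x(T) − x₀·cosh − (ẋ₀/ω)·sinh
numerator   = -0.5072 − (0.0767)·5.477579 − (0.5278/3.6142)·5.385524 = -1.713806
denominator = 1 − 5.477579 = -4.477579
p = -1.713806 / -4.477579 = 0.3828

p = 0.3828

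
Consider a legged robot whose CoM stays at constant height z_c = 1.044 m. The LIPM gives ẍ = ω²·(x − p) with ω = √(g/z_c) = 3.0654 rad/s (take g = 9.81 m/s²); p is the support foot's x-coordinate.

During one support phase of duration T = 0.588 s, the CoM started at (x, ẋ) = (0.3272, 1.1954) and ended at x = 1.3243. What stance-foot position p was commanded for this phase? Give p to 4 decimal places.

ωT = 3.0654·0.588 = 1.802455; cosh(ωT) = 3.114706, sinh(ωT) = 2.949813
x(T) = p + (x₀−p)·cosh(ωT) + (ẋ₀/ω)·sinh(ωT) ⇒ p·(1 − cosh) = x(T) − x₀·cosh − (ẋ₀/ω)·sinh
numerator   = 1.3243 − (0.3272)·3.114706 − (1.1954/3.0654)·2.949813 = -0.845157
denominator = 1 − 3.114706 = -2.114706
p = -0.845157 / -2.114706 = 0.3997

p = 0.3997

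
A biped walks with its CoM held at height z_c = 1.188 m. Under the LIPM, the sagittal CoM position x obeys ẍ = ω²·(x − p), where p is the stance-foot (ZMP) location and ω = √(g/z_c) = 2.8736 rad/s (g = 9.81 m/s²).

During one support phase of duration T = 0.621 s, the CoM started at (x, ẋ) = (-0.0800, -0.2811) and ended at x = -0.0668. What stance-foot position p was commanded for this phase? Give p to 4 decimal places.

p = -0.2237

ωT = 2.8736·0.621 = 1.784506; cosh(ωT) = 3.062257, sinh(ωT) = 2.894377
x(T) = p + (x₀−p)·cosh(ωT) + (ẋ₀/ω)·sinh(ωT) ⇒ p·(1 − cosh) = x(T) − x₀·cosh − (ẋ₀/ω)·sinh
numerator   = -0.0668 − (-0.0800)·3.062257 − (-0.2811/2.8736)·2.894377 = 0.461313
denominator = 1 − 3.062257 = -2.062257
p = 0.461313 / -2.062257 = -0.2237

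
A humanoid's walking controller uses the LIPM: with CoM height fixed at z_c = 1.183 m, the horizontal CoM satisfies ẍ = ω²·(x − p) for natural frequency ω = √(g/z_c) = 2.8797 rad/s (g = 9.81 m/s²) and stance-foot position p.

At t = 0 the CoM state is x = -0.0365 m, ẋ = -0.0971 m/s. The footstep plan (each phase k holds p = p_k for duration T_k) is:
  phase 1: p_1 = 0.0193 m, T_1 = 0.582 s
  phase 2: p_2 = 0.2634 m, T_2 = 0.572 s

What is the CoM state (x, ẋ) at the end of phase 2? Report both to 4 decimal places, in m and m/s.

phase 1: p=0.0193, T=0.582, ωT=1.675985, cosh=2.765591, sinh=2.578467; start (x,ẋ)=(-0.036500, -0.097100) → end (x,ẋ)=(-0.221963, -0.682866)
phase 2: p=0.2634, T=0.572, ωT=1.647188, cosh=2.692476, sinh=2.499885; start (x,ẋ)=(-0.221963, -0.682866) → end (x,ẋ)=(-1.636227, -5.332687)

x = -1.6362, ẋ = -5.3327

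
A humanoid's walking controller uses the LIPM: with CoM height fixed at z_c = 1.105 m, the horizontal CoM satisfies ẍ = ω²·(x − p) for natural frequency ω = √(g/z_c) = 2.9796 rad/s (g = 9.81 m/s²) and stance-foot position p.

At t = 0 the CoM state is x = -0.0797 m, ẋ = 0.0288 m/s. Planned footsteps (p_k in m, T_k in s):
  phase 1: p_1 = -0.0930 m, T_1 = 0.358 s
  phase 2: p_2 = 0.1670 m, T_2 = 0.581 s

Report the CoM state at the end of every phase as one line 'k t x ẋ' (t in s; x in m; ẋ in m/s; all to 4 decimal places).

1 0.3580 -0.0590 0.0976
2 0.9390 -0.4016 -1.5577

phase 1: p=-0.0930, T=0.358, ωT=1.066697, cosh=1.624954, sinh=1.280811; start (x,ẋ)=(-0.079700, 0.028800) → end (x,ẋ)=(-0.059008, 0.097556)
phase 2: p=0.1670, T=0.581, ωT=1.731148, cosh=2.912106, sinh=2.735025; start (x,ẋ)=(-0.059008, 0.097556) → end (x,ẋ)=(-0.401612, -1.557712)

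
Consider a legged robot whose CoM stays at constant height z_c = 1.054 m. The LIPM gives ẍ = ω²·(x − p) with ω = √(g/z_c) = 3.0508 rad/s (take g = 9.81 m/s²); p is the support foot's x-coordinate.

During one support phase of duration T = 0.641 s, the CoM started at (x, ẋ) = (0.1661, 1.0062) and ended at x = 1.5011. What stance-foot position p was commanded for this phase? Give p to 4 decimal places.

ωT = 3.0508·0.641 = 1.955563; cosh(ωT) = 3.604690, sinh(ωT) = 3.463205
x(T) = p + (x₀−p)·cosh(ωT) + (ẋ₀/ω)·sinh(ωT) ⇒ p·(1 − cosh) = x(T) − x₀·cosh − (ẋ₀/ω)·sinh
numerator   = 1.5011 − (0.1661)·3.604690 − (1.0062/3.0508)·3.463205 = -0.239857
denominator = 1 − 3.604690 = -2.604690
p = -0.239857 / -2.604690 = 0.0921

p = 0.0921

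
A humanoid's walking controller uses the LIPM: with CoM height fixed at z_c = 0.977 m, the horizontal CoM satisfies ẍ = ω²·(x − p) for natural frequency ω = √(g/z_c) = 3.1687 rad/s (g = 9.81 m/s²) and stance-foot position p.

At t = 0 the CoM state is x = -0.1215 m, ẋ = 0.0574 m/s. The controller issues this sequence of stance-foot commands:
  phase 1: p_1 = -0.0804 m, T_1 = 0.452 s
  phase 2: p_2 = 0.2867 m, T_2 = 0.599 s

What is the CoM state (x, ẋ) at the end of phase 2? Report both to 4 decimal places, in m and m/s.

x = -1.2879, ẋ = -4.8083

phase 1: p=-0.0804, T=0.452, ωT=1.432252, cosh=2.213446, sinh=1.974676; start (x,ẋ)=(-0.121500, 0.057400) → end (x,ẋ)=(-0.135602, -0.130117)
phase 2: p=0.2867, T=0.599, ωT=1.898051, cosh=3.411369, sinh=3.261509; start (x,ẋ)=(-0.135602, -0.130117) → end (x,ẋ)=(-1.287856, -4.808261)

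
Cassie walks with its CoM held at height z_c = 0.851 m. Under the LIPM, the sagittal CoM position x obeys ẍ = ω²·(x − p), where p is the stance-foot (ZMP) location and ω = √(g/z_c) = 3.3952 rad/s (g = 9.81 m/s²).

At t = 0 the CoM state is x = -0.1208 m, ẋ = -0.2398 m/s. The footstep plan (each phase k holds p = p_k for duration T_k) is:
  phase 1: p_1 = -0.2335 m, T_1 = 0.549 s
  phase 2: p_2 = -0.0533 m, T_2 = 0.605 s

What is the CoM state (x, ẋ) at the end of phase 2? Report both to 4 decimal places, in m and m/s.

phase 1: p=-0.2335, T=0.549, ωT=1.863965, cosh=3.302156, sinh=3.147100; start (x,ẋ)=(-0.120800, -0.239800) → end (x,ẋ)=(-0.083624, 0.412346)
phase 2: p=-0.0533, T=0.605, ωT=2.054096, cosh=3.963996, sinh=3.835787; start (x,ẋ)=(-0.083624, 0.412346) → end (x,ẋ)=(0.292352, 1.239623)

x = 0.2924, ẋ = 1.2396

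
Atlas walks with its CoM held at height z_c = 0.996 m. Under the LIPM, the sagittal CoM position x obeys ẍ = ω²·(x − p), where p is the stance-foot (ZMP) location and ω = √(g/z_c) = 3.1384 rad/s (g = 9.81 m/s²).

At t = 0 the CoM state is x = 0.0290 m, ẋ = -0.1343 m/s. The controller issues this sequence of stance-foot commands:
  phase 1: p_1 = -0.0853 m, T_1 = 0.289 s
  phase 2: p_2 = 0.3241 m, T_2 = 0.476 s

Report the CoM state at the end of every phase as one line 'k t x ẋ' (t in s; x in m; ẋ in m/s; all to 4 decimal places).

phase 1: p=-0.0853, T=0.289, ωT=0.906998, cosh=1.440305, sinh=1.036570; start (x,ẋ)=(0.029000, -0.134300) → end (x,ẋ)=(0.034969, 0.178405)
phase 2: p=0.3241, T=0.476, ωT=1.493878, cosh=2.339419, sinh=2.114919; start (x,ẋ)=(0.034969, 0.178405) → end (x,ẋ)=(-0.232074, -1.501730)

1 0.2890 0.0350 0.1784
2 0.7650 -0.2321 -1.5017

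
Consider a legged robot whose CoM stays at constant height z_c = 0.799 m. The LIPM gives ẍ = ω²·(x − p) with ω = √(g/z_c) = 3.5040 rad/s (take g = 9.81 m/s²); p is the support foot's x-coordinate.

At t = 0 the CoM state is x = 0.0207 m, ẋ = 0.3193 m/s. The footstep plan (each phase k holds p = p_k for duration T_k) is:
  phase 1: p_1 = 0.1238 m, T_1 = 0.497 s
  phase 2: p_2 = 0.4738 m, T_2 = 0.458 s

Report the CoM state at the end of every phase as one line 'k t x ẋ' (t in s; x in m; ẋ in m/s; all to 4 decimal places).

1 0.4970 0.0726 -0.0601
2 0.9550 -0.6058 -3.5125

phase 1: p=0.1238, T=0.497, ωT=1.741488, cosh=2.940543, sinh=2.765284; start (x,ẋ)=(0.020700, 0.319300) → end (x,ẋ)=(0.072615, -0.060078)
phase 2: p=0.4738, T=0.458, ωT=1.604832, cosh=2.588973, sinh=2.388050; start (x,ẋ)=(0.072615, -0.060078) → end (x,ẋ)=(-0.605802, -3.512547)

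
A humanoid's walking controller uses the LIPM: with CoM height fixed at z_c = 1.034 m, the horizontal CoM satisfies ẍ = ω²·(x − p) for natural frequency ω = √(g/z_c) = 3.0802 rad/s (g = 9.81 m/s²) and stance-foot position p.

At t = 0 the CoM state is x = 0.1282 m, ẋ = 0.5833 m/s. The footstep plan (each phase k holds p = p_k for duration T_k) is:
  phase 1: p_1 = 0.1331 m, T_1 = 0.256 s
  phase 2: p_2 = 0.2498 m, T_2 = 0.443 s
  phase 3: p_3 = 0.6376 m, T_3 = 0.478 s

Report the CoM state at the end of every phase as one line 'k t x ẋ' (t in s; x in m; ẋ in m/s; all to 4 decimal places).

1 0.2560 0.2919 0.7611
2 0.6990 0.7895 1.8237
3 1.1770 2.2087 5.1504

phase 1: p=0.1331, T=0.256, ωT=0.788531, cosh=1.327337, sinh=0.872825; start (x,ẋ)=(0.128200, 0.583300) → end (x,ẋ)=(0.291884, 0.761062)
phase 2: p=0.2498, T=0.443, ωT=1.364529, cosh=2.084689, sinh=1.829188; start (x,ẋ)=(0.291884, 0.761062) → end (x,ẋ)=(0.789491, 1.823689)
phase 3: p=0.6376, T=0.478, ωT=1.472336, cosh=2.294397, sinh=2.065008; start (x,ẋ)=(0.789491, 1.823689) → end (x,ẋ)=(2.208724, 5.150391)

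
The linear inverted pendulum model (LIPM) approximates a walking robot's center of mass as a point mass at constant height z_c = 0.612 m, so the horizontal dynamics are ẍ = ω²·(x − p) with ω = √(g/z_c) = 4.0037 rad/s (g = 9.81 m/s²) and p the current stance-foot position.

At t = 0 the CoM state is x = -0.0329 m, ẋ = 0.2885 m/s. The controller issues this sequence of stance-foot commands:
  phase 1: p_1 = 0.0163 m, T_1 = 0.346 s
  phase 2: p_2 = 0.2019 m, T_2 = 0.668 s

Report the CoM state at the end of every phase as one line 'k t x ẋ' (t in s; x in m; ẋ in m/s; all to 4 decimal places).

phase 1: p=0.0163, T=0.346, ωT=1.385280, cosh=2.123100, sinh=1.872846; start (x,ẋ)=(-0.032900, 0.288500) → end (x,ẋ)=(0.046798, 0.243597)
phase 2: p=0.2019, T=0.668, ωT=2.674472, cosh=7.286813, sinh=7.217870; start (x,ẋ)=(0.046798, 0.243597) → end (x,ẋ)=(-0.489145, -2.707128)

1 0.3460 0.0468 0.2436
2 1.0140 -0.4891 -2.7071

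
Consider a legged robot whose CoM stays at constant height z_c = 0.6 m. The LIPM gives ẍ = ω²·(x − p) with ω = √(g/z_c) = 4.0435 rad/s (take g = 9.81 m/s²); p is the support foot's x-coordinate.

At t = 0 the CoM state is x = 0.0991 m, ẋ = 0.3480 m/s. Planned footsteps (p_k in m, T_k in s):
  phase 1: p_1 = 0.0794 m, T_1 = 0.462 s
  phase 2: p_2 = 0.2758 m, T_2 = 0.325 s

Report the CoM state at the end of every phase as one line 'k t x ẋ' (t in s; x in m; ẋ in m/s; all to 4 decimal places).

1 0.4620 0.4167 1.4055
2 0.7870 1.1571 3.7879

phase 1: p=0.0794, T=0.462, ωT=1.868097, cosh=3.315189, sinh=3.160772; start (x,ẋ)=(0.099100, 0.348000) → end (x,ẋ)=(0.416738, 1.405463)
phase 2: p=0.2758, T=0.325, ωT=1.314137, cosh=1.995123, sinh=1.726417; start (x,ẋ)=(0.416738, 1.405463) → end (x,ẋ)=(1.157067, 3.787928)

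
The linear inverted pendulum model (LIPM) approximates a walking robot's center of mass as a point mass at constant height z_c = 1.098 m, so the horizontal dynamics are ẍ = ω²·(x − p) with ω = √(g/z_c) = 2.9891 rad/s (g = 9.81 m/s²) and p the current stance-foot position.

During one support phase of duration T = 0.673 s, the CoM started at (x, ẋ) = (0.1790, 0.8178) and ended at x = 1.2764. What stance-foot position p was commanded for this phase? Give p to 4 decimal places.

p = 0.1458

ωT = 2.9891·0.673 = 2.011664; cosh(ωT) = 3.804757, sinh(ωT) = 3.670992
x(T) = p + (x₀−p)·cosh(ωT) + (ẋ₀/ω)·sinh(ωT) ⇒ p·(1 − cosh) = x(T) − x₀·cosh − (ẋ₀/ω)·sinh
numerator   = 1.2764 − (0.1790)·3.804757 − (0.8178/2.9891)·3.670992 = -0.409013
denominator = 1 − 3.804757 = -2.804757
p = -0.409013 / -2.804757 = 0.1458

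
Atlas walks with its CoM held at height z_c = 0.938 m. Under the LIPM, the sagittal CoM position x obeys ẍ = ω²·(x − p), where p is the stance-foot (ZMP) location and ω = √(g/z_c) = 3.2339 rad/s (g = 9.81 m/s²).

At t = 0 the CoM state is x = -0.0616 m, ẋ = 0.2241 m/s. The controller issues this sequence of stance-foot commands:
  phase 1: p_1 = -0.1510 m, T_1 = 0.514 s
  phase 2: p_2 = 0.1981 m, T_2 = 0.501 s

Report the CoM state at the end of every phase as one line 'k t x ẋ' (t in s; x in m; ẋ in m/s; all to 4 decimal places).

1 0.5140 0.2692 1.3464
2 1.0150 1.3956 4.0935

phase 1: p=-0.1510, T=0.514, ωT=1.662225, cosh=2.730370, sinh=2.540654; start (x,ẋ)=(-0.061600, 0.224100) → end (x,ẋ)=(0.269155, 1.346406)
phase 2: p=0.1981, T=0.501, ωT=1.620184, cosh=2.625941, sinh=2.428079; start (x,ẋ)=(0.269155, 1.346406) → end (x,ẋ)=(1.395596, 4.093519)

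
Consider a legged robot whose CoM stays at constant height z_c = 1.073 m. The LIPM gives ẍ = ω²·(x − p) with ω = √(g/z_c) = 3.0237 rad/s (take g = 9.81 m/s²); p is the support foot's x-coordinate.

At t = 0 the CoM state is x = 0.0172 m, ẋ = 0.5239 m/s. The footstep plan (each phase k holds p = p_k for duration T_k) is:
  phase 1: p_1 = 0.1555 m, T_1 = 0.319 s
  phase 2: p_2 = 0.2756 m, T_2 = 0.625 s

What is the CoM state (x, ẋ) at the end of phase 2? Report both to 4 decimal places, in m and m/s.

phase 1: p=0.1555, T=0.319, ωT=0.964560, cosh=1.502392, sinh=1.121242; start (x,ẋ)=(0.017200, 0.523900) → end (x,ẋ)=(0.141991, 0.318225)
phase 2: p=0.2756, T=0.625, ωT=1.889812, cosh=3.384614, sinh=3.233514; start (x,ẋ)=(0.141991, 0.318225) → end (x,ẋ)=(0.163690, -0.229254)

x = 0.1637, ẋ = -0.2293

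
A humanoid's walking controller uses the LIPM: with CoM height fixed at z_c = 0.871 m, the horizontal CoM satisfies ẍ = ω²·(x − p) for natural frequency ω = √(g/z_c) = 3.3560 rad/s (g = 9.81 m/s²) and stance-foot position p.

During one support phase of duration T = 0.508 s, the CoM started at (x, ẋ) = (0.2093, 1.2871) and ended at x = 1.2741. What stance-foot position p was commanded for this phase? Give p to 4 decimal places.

p = 0.1849

ωT = 3.3560·0.508 = 1.704848; cosh(ωT) = 2.841175, sinh(ωT) = 2.659375
x(T) = p + (x₀−p)·cosh(ωT) + (ẋ₀/ω)·sinh(ωT) ⇒ p·(1 − cosh) = x(T) − x₀·cosh − (ẋ₀/ω)·sinh
numerator   = 1.2741 − (0.2093)·2.841175 − (1.2871/3.3560)·2.659375 = -0.340487
denominator = 1 − 2.841175 = -1.841175
p = -0.340487 / -1.841175 = 0.1849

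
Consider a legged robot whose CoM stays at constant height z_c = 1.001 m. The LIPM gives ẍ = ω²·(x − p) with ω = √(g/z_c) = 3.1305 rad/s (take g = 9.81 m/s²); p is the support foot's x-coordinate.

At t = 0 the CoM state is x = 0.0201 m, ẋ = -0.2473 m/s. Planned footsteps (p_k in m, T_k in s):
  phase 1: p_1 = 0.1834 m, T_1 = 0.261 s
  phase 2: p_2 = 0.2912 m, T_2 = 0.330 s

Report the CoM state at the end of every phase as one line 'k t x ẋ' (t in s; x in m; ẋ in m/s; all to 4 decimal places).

phase 1: p=0.1834, T=0.261, ωT=0.817061, cosh=1.352782, sinh=0.911054; start (x,ẋ)=(0.020100, -0.247300) → end (x,ẋ)=(-0.109480, -0.800283)
phase 2: p=0.2912, T=0.330, ωT=1.033065, cosh=1.582789, sinh=1.226875; start (x,ẋ)=(-0.109480, -0.800283) → end (x,ẋ)=(-0.656631, -2.805583)

1 0.2610 -0.1095 -0.8003
2 0.5910 -0.6566 -2.8056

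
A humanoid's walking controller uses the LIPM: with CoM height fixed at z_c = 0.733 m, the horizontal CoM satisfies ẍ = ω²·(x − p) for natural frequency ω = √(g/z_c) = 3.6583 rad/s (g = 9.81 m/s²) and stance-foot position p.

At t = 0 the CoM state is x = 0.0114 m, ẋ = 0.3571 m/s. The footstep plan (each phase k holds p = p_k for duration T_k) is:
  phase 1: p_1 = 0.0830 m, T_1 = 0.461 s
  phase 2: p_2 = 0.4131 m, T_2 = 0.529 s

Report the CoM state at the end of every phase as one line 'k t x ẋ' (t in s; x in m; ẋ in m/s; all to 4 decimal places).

phase 1: p=0.0830, T=0.461, ωT=1.686476, cosh=2.792794, sinh=2.607623; start (x,ẋ)=(0.011400, 0.357100) → end (x,ẋ)=(0.137576, 0.314281)
phase 2: p=0.4131, T=0.529, ωT=1.935241, cosh=3.535050, sinh=3.390661; start (x,ẋ)=(0.137576, 0.314281) → end (x,ẋ)=(-0.269604, -2.306621)

1 0.4610 0.1376 0.3143
2 0.9900 -0.2696 -2.3066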